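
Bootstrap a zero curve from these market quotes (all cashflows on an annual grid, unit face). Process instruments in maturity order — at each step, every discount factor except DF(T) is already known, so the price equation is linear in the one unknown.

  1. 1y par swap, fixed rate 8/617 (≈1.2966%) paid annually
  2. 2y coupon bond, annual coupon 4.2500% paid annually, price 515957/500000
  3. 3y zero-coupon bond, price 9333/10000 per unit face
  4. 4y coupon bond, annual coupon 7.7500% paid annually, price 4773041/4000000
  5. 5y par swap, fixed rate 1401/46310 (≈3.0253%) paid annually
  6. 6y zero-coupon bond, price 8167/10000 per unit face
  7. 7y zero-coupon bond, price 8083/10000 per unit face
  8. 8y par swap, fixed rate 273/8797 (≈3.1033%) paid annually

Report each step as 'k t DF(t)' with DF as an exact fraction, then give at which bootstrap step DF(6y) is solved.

1 1 617/625
2 2 1187/1250
3 3 9333/10000
4 4 901/1000
5 5 8599/10000
6 6 8167/10000
7 7 8083/10000
8 8 977/1250
DF(6y) is solved at step 6

step 1 [1y] swap r/1=8/617: DF=(1 − 8/617·(0))/(1+8/617) = 617/625 ≈ 0.987200
step 2 [2y] bond c/1=17/400: DF=(515957/500000 − 17/400·(0.987200))/(1+17/400) = 1187/1250 ≈ 0.949600
step 3 [3y] zero: DF = P = 9333/10000 ≈ 0.933300
step 4 [4y] bond c/1=31/400: DF=(4773041/4000000 − 31/400·(0.987200+0.949600+0.933300))/(1+31/400) = 901/1000 ≈ 0.901000
step 5 [5y] swap r/1=1401/46310: DF=(1 − 1401/46310·(0.987200+0.949600+0.933300+0.901000))/(1+1401/46310) = 8599/10000 ≈ 0.859900
step 6 [6y] zero: DF = P = 8167/10000 ≈ 0.816700
step 7 [7y] zero: DF = P = 8083/10000 ≈ 0.808300
step 8 [8y] swap r/1=273/8797: DF=(1 − 273/8797·(0.987200+0.949600+0.933300+0.901000+0.859900+0.816700+0.808300))/(1+273/8797) = 977/1250 ≈ 0.781600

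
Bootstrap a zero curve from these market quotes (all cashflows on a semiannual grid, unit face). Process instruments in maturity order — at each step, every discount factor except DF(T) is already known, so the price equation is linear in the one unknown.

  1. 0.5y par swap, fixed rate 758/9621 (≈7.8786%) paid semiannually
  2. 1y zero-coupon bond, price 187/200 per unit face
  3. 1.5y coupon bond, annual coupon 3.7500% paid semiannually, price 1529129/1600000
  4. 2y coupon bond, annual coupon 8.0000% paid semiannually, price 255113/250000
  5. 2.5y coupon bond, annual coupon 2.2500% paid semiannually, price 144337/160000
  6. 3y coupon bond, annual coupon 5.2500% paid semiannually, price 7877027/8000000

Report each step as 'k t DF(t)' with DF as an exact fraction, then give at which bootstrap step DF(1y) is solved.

step 1 [0.5y] swap r/2=379/9621: DF=(1 − 379/9621·(0))/(1+379/9621) = 9621/10000 ≈ 0.962100
step 2 [1y] zero: DF = P = 187/200 ≈ 0.935000
step 3 [1.5y] bond c/2=3/160: DF=(1529129/1600000 − 3/160·(0.962100+0.935000))/(1+3/160) = 1129/1250 ≈ 0.903200
step 4 [2y] bond c/2=1/25: DF=(255113/250000 − 1/25·(0.962100+0.935000+0.903200))/(1+1/25) = 1747/2000 ≈ 0.873500
step 5 [2.5y] bond c/2=9/800: DF=(144337/160000 − 9/800·(0.962100+0.935000+0.903200+0.873500))/(1+9/800) = 532/625 ≈ 0.851200
step 6 [3y] bond c/2=21/800: DF=(7877027/8000000 − 21/800·(0.962100+0.935000+0.903200+0.873500+0.851200))/(1+21/800) = 8437/10000 ≈ 0.843700

1 1/2 9621/10000
2 1 187/200
3 3/2 1129/1250
4 2 1747/2000
5 5/2 532/625
6 3 8437/10000
DF(1y) is solved at step 2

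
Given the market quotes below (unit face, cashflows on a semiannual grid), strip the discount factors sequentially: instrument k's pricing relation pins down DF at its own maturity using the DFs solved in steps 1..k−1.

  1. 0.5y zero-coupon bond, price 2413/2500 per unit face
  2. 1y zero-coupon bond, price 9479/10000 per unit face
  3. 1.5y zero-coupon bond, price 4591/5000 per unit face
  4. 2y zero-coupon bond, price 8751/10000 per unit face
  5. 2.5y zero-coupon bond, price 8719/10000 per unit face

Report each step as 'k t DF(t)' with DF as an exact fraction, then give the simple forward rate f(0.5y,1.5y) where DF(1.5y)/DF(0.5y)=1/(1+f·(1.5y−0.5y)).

step 1 [0.5y] zero: DF = P = 2413/2500 ≈ 0.965200
step 2 [1y] zero: DF = P = 9479/10000 ≈ 0.947900
step 3 [1.5y] zero: DF = P = 4591/5000 ≈ 0.918200
step 4 [2y] zero: DF = P = 8751/10000 ≈ 0.875100
step 5 [2.5y] zero: DF = P = 8719/10000 ≈ 0.871900

1 1/2 2413/2500
2 1 9479/10000
3 3/2 4591/5000
4 2 8751/10000
5 5/2 8719/10000
f(0.5y,1.5y) = ((2413/2500)/(4591/5000) − 1)/(1) = 235/4591 ≈ 5.1187%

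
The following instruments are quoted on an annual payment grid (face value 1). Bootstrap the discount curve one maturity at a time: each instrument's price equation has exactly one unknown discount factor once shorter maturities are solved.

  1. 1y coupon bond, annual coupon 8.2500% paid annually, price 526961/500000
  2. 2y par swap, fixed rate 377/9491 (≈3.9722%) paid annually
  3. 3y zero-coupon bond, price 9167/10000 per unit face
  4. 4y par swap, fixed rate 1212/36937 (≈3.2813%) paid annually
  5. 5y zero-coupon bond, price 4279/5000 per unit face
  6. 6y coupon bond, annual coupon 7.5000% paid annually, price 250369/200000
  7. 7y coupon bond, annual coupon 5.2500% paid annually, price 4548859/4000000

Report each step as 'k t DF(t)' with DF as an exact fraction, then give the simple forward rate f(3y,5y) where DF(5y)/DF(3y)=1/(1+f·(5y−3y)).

step 1 [1y] bond c/1=33/400: DF=(526961/500000 − 33/400·(0))/(1+33/400) = 1217/1250 ≈ 0.973600
step 2 [2y] swap r/1=377/9491: DF=(1 − 377/9491·(0.973600))/(1+377/9491) = 4623/5000 ≈ 0.924600
step 3 [3y] zero: DF = P = 9167/10000 ≈ 0.916700
step 4 [4y] swap r/1=1212/36937: DF=(1 − 1212/36937·(0.973600+0.924600+0.916700))/(1+1212/36937) = 2197/2500 ≈ 0.878800
step 5 [5y] zero: DF = P = 4279/5000 ≈ 0.855800
step 6 [6y] bond c/1=3/40: DF=(250369/200000 − 3/40·(0.973600+0.924600+0.916700+0.878800+0.855800))/(1+3/40) = 8471/10000 ≈ 0.847100
step 7 [7y] bond c/1=21/400: DF=(4548859/4000000 − 21/400·(0.973600+0.924600+0.916700+0.878800+0.855800+0.847100))/(1+21/400) = 8113/10000 ≈ 0.811300

1 1 1217/1250
2 2 4623/5000
3 3 9167/10000
4 4 2197/2500
5 5 4279/5000
6 6 8471/10000
7 7 8113/10000
f(3y,5y) = ((9167/10000)/(4279/5000) − 1)/(2) = 609/17116 ≈ 3.5581%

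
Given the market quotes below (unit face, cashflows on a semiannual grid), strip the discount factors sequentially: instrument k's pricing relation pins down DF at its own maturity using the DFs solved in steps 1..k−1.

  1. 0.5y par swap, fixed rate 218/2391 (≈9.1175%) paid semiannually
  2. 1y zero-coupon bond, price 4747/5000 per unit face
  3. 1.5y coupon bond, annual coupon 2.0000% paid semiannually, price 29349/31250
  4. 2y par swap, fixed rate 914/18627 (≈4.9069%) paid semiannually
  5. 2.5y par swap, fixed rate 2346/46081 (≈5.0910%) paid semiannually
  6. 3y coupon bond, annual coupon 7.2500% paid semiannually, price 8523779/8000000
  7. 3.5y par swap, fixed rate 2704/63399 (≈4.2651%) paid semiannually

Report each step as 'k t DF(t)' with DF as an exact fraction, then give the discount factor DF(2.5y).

1 1/2 2391/2500
2 1 4747/5000
3 3/2 911/1000
4 2 4543/5000
5 5/2 8827/10000
6 3 867/1000
7 7/2 1081/1250
DF(2.5y) = 8827/10000 ≈ 0.882700

step 1 [0.5y] swap r/2=109/2391: DF=(1 − 109/2391·(0))/(1+109/2391) = 2391/2500 ≈ 0.956400
step 2 [1y] zero: DF = P = 4747/5000 ≈ 0.949400
step 3 [1.5y] bond c/2=1/100: DF=(29349/31250 − 1/100·(0.956400+0.949400))/(1+1/100) = 911/1000 ≈ 0.911000
step 4 [2y] swap r/2=457/18627: DF=(1 − 457/18627·(0.956400+0.949400+0.911000))/(1+457/18627) = 4543/5000 ≈ 0.908600
step 5 [2.5y] swap r/2=1173/46081: DF=(1 − 1173/46081·(0.956400+0.949400+0.911000+0.908600))/(1+1173/46081) = 8827/10000 ≈ 0.882700
step 6 [3y] bond c/2=29/800: DF=(8523779/8000000 − 29/800·(0.956400+0.949400+0.911000+0.908600+0.882700))/(1+29/800) = 867/1000 ≈ 0.867000
step 7 [3.5y] swap r/2=1352/63399: DF=(1 − 1352/63399·(0.956400+0.949400+0.911000+0.908600+0.882700+0.867000))/(1+1352/63399) = 1081/1250 ≈ 0.864800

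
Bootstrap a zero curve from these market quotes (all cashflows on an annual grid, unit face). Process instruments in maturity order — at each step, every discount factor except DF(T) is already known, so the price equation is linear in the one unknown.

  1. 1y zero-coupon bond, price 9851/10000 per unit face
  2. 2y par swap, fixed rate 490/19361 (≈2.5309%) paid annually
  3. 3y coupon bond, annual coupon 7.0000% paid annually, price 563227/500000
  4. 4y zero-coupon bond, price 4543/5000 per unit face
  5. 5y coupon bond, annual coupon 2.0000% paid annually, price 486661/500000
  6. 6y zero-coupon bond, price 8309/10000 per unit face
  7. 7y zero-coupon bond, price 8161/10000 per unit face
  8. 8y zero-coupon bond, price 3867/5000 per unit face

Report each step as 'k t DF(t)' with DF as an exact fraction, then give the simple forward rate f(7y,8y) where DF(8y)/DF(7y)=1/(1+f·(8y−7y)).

step 1 [1y] zero: DF = P = 9851/10000 ≈ 0.985100
step 2 [2y] swap r/1=490/19361: DF=(1 − 490/19361·(0.985100))/(1+490/19361) = 951/1000 ≈ 0.951000
step 3 [3y] bond c/1=7/100: DF=(563227/500000 − 7/100·(0.985100+0.951000))/(1+7/100) = 9261/10000 ≈ 0.926100
step 4 [4y] zero: DF = P = 4543/5000 ≈ 0.908600
step 5 [5y] bond c/1=1/50: DF=(486661/500000 − 1/50·(0.985100+0.951000+0.926100+0.908600))/(1+1/50) = 8803/10000 ≈ 0.880300
step 6 [6y] zero: DF = P = 8309/10000 ≈ 0.830900
step 7 [7y] zero: DF = P = 8161/10000 ≈ 0.816100
step 8 [8y] zero: DF = P = 3867/5000 ≈ 0.773400

1 1 9851/10000
2 2 951/1000
3 3 9261/10000
4 4 4543/5000
5 5 8803/10000
6 6 8309/10000
7 7 8161/10000
8 8 3867/5000
f(7y,8y) = ((8161/10000)/(3867/5000) − 1)/(1) = 427/7734 ≈ 5.5211%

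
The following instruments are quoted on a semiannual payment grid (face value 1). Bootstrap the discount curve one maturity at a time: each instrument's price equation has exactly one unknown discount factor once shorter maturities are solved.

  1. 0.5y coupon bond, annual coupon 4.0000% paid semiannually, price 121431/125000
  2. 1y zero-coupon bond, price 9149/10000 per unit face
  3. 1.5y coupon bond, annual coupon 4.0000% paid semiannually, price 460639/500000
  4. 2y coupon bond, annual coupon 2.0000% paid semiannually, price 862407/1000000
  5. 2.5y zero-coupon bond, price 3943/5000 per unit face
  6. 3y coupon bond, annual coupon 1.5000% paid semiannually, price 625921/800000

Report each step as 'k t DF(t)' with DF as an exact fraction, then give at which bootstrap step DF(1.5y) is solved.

1 1/2 2381/2500
2 1 9149/10000
3 3/2 4333/5000
4 2 2067/2500
5 5/2 3943/5000
6 3 3721/5000
DF(1.5y) is solved at step 3

step 1 [0.5y] bond c/2=1/50: DF=(121431/125000 − 1/50·(0))/(1+1/50) = 2381/2500 ≈ 0.952400
step 2 [1y] zero: DF = P = 9149/10000 ≈ 0.914900
step 3 [1.5y] bond c/2=1/50: DF=(460639/500000 − 1/50·(0.952400+0.914900))/(1+1/50) = 4333/5000 ≈ 0.866600
step 4 [2y] bond c/2=1/100: DF=(862407/1000000 − 1/100·(0.952400+0.914900+0.866600))/(1+1/100) = 2067/2500 ≈ 0.826800
step 5 [2.5y] zero: DF = P = 3943/5000 ≈ 0.788600
step 6 [3y] bond c/2=3/400: DF=(625921/800000 − 3/400·(0.952400+0.914900+0.866600+0.826800+0.788600))/(1+3/400) = 3721/5000 ≈ 0.744200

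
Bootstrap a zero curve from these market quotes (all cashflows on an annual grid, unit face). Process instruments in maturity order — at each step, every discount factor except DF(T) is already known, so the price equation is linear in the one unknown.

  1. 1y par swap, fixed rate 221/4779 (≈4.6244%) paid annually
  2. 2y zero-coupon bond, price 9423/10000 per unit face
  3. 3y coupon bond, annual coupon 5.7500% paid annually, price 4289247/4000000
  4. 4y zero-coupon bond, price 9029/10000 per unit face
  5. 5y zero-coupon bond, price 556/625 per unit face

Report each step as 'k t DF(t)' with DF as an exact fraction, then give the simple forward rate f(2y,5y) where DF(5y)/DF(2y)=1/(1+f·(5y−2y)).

1 1 4779/5000
2 2 9423/10000
3 3 2277/2500
4 4 9029/10000
5 5 556/625
f(2y,5y) = ((9423/10000)/(556/625) − 1)/(3) = 527/26688 ≈ 1.9747%

step 1 [1y] swap r/1=221/4779: DF=(1 − 221/4779·(0))/(1+221/4779) = 4779/5000 ≈ 0.955800
step 2 [2y] zero: DF = P = 9423/10000 ≈ 0.942300
step 3 [3y] bond c/1=23/400: DF=(4289247/4000000 − 23/400·(0.955800+0.942300))/(1+23/400) = 2277/2500 ≈ 0.910800
step 4 [4y] zero: DF = P = 9029/10000 ≈ 0.902900
step 5 [5y] zero: DF = P = 556/625 ≈ 0.889600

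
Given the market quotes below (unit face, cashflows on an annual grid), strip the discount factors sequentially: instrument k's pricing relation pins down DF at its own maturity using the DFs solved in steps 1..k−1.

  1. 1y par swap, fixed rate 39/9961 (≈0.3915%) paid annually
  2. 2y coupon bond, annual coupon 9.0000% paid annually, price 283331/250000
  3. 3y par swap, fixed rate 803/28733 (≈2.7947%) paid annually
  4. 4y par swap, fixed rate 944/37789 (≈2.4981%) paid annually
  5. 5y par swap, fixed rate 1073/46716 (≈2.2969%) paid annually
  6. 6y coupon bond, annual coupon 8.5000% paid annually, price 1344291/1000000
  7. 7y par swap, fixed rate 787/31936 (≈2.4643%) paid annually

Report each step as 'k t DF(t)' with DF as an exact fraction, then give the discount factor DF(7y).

1 1 9961/10000
2 2 383/400
3 3 9197/10000
4 4 566/625
5 5 8927/10000
6 6 873/1000
7 7 4213/5000
DF(7y) = 4213/5000 ≈ 0.842600

step 1 [1y] swap r/1=39/9961: DF=(1 − 39/9961·(0))/(1+39/9961) = 9961/10000 ≈ 0.996100
step 2 [2y] bond c/1=9/100: DF=(283331/250000 − 9/100·(0.996100))/(1+9/100) = 383/400 ≈ 0.957500
step 3 [3y] swap r/1=803/28733: DF=(1 − 803/28733·(0.996100+0.957500))/(1+803/28733) = 9197/10000 ≈ 0.919700
step 4 [4y] swap r/1=944/37789: DF=(1 − 944/37789·(0.996100+0.957500+0.919700))/(1+944/37789) = 566/625 ≈ 0.905600
step 5 [5y] swap r/1=1073/46716: DF=(1 − 1073/46716·(0.996100+0.957500+0.919700+0.905600))/(1+1073/46716) = 8927/10000 ≈ 0.892700
step 6 [6y] bond c/1=17/200: DF=(1344291/1000000 − 17/200·(0.996100+0.957500+0.919700+0.905600+0.892700))/(1+17/200) = 873/1000 ≈ 0.873000
step 7 [7y] swap r/1=787/31936: DF=(1 − 787/31936·(0.996100+0.957500+0.919700+0.905600+0.892700+0.873000))/(1+787/31936) = 4213/5000 ≈ 0.842600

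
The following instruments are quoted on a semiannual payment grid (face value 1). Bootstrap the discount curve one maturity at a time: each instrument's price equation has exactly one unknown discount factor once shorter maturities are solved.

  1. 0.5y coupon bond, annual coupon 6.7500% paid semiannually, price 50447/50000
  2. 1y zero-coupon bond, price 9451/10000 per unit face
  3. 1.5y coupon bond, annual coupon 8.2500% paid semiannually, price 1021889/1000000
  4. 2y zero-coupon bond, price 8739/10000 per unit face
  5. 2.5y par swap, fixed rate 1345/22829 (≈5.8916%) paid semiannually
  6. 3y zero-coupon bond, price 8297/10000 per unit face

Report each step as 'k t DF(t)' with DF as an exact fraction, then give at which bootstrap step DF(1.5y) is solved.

step 1 [0.5y] bond c/2=27/800: DF=(50447/50000 − 27/800·(0))/(1+27/800) = 122/125 ≈ 0.976000
step 2 [1y] zero: DF = P = 9451/10000 ≈ 0.945100
step 3 [1.5y] bond c/2=33/800: DF=(1021889/1000000 − 33/800·(0.976000+0.945100))/(1+33/800) = 9053/10000 ≈ 0.905300
step 4 [2y] zero: DF = P = 8739/10000 ≈ 0.873900
step 5 [2.5y] swap r/2=1345/45658: DF=(1 − 1345/45658·(0.976000+0.945100+0.905300+0.873900))/(1+1345/45658) = 1731/2000 ≈ 0.865500
step 6 [3y] zero: DF = P = 8297/10000 ≈ 0.829700

1 1/2 122/125
2 1 9451/10000
3 3/2 9053/10000
4 2 8739/10000
5 5/2 1731/2000
6 3 8297/10000
DF(1.5y) is solved at step 3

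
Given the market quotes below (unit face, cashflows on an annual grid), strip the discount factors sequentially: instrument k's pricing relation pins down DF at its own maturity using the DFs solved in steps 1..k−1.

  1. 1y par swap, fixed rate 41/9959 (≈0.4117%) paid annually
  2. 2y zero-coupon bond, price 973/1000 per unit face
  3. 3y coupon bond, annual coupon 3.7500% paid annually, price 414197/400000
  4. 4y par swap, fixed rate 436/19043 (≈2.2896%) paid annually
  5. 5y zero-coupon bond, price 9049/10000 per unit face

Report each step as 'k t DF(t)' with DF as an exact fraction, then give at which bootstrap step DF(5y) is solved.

step 1 [1y] swap r/1=41/9959: DF=(1 − 41/9959·(0))/(1+41/9959) = 9959/10000 ≈ 0.995900
step 2 [2y] zero: DF = P = 973/1000 ≈ 0.973000
step 3 [3y] bond c/1=3/80: DF=(414197/400000 − 3/80·(0.995900+0.973000))/(1+3/80) = 9269/10000 ≈ 0.926900
step 4 [4y] swap r/1=436/19043: DF=(1 − 436/19043·(0.995900+0.973000+0.926900))/(1+436/19043) = 1141/1250 ≈ 0.912800
step 5 [5y] zero: DF = P = 9049/10000 ≈ 0.904900

1 1 9959/10000
2 2 973/1000
3 3 9269/10000
4 4 1141/1250
5 5 9049/10000
DF(5y) is solved at step 5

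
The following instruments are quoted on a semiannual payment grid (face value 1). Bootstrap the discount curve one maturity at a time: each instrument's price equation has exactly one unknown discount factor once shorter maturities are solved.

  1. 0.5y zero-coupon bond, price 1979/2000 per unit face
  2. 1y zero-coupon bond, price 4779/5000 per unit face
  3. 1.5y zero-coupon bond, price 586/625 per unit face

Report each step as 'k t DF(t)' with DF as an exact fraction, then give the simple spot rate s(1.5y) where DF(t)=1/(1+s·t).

1 1/2 1979/2000
2 1 4779/5000
3 3/2 586/625
s(1.5y) = (1/(586/625) − 1)/(3/2) = 13/293 ≈ 4.4369%

step 1 [0.5y] zero: DF = P = 1979/2000 ≈ 0.989500
step 2 [1y] zero: DF = P = 4779/5000 ≈ 0.955800
step 3 [1.5y] zero: DF = P = 586/625 ≈ 0.937600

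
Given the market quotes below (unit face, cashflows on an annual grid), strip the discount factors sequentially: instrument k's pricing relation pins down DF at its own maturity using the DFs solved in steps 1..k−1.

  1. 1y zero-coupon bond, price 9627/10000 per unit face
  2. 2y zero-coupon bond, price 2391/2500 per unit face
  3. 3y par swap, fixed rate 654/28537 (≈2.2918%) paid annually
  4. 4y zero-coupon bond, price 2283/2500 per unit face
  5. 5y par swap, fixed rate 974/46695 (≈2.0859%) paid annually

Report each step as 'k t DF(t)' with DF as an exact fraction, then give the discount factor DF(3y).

step 1 [1y] zero: DF = P = 9627/10000 ≈ 0.962700
step 2 [2y] zero: DF = P = 2391/2500 ≈ 0.956400
step 3 [3y] swap r/1=654/28537: DF=(1 − 654/28537·(0.962700+0.956400))/(1+654/28537) = 4673/5000 ≈ 0.934600
step 4 [4y] zero: DF = P = 2283/2500 ≈ 0.913200
step 5 [5y] swap r/1=974/46695: DF=(1 − 974/46695·(0.962700+0.956400+0.934600+0.913200))/(1+974/46695) = 4513/5000 ≈ 0.902600

1 1 9627/10000
2 2 2391/2500
3 3 4673/5000
4 4 2283/2500
5 5 4513/5000
DF(3y) = 4673/5000 ≈ 0.934600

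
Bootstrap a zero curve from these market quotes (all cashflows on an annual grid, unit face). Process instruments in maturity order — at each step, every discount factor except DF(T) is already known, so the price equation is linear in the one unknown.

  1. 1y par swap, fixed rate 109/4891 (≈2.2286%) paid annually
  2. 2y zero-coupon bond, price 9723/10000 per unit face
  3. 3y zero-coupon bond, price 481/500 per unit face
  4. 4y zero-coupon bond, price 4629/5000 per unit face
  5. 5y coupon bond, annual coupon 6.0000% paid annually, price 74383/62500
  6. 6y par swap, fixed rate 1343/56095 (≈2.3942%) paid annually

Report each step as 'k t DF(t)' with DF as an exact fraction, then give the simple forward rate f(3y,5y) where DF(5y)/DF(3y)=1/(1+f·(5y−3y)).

step 1 [1y] swap r/1=109/4891: DF=(1 − 109/4891·(0))/(1+109/4891) = 4891/5000 ≈ 0.978200
step 2 [2y] zero: DF = P = 9723/10000 ≈ 0.972300
step 3 [3y] zero: DF = P = 481/500 ≈ 0.962000
step 4 [4y] zero: DF = P = 4629/5000 ≈ 0.925800
step 5 [5y] bond c/1=3/50: DF=(74383/62500 − 3/50·(0.978200+0.972300+0.962000+0.925800))/(1+3/50) = 1811/2000 ≈ 0.905500
step 6 [6y] swap r/1=1343/56095: DF=(1 − 1343/56095·(0.978200+0.972300+0.962000+0.925800+0.905500))/(1+1343/56095) = 8657/10000 ≈ 0.865700

1 1 4891/5000
2 2 9723/10000
3 3 481/500
4 4 4629/5000
5 5 1811/2000
6 6 8657/10000
f(3y,5y) = ((481/500)/(1811/2000) − 1)/(2) = 113/3622 ≈ 3.1198%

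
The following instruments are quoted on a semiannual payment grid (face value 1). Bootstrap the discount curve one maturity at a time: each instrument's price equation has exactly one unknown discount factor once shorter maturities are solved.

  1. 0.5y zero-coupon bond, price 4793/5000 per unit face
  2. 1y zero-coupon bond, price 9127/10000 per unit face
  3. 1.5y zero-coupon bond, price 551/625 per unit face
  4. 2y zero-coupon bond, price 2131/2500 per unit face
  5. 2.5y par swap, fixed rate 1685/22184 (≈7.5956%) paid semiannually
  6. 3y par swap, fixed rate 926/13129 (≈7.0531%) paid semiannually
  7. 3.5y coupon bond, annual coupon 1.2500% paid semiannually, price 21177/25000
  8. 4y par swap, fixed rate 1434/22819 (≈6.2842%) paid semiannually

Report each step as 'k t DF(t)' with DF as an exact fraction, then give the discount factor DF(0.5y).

step 1 [0.5y] zero: DF = P = 4793/5000 ≈ 0.958600
step 2 [1y] zero: DF = P = 9127/10000 ≈ 0.912700
step 3 [1.5y] zero: DF = P = 551/625 ≈ 0.881600
step 4 [2y] zero: DF = P = 2131/2500 ≈ 0.852400
step 5 [2.5y] swap r/2=1685/44368: DF=(1 − 1685/44368·(0.958600+0.912700+0.881600+0.852400))/(1+1685/44368) = 1663/2000 ≈ 0.831500
step 6 [3y] swap r/2=463/13129: DF=(1 − 463/13129·(0.958600+0.912700+0.881600+0.852400+0.831500))/(1+463/13129) = 2037/2500 ≈ 0.814800
step 7 [3.5y] bond c/2=1/160: DF=(21177/25000 − 1/160·(0.958600+0.912700+0.881600+0.852400+0.831500+0.814800))/(1+1/160) = 2023/2500 ≈ 0.809200
step 8 [4y] swap r/2=717/22819: DF=(1 − 717/22819·(0.958600+0.912700+0.881600+0.852400+0.831500+0.814800+0.809200))/(1+717/22819) = 7849/10000 ≈ 0.784900

1 1/2 4793/5000
2 1 9127/10000
3 3/2 551/625
4 2 2131/2500
5 5/2 1663/2000
6 3 2037/2500
7 7/2 2023/2500
8 4 7849/10000
DF(0.5y) = 4793/5000 ≈ 0.958600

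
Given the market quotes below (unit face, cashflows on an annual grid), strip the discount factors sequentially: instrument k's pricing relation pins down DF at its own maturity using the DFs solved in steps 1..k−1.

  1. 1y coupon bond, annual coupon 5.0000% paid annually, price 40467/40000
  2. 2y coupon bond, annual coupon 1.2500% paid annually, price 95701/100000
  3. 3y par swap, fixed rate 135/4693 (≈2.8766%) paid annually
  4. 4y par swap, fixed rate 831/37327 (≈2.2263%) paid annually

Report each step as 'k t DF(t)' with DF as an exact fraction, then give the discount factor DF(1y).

1 1 1927/2000
2 2 9333/10000
3 3 919/1000
4 4 9169/10000
DF(1y) = 1927/2000 ≈ 0.963500

step 1 [1y] bond c/1=1/20: DF=(40467/40000 − 1/20·(0))/(1+1/20) = 1927/2000 ≈ 0.963500
step 2 [2y] bond c/1=1/80: DF=(95701/100000 − 1/80·(0.963500))/(1+1/80) = 9333/10000 ≈ 0.933300
step 3 [3y] swap r/1=135/4693: DF=(1 − 135/4693·(0.963500+0.933300))/(1+135/4693) = 919/1000 ≈ 0.919000
step 4 [4y] swap r/1=831/37327: DF=(1 − 831/37327·(0.963500+0.933300+0.919000))/(1+831/37327) = 9169/10000 ≈ 0.916900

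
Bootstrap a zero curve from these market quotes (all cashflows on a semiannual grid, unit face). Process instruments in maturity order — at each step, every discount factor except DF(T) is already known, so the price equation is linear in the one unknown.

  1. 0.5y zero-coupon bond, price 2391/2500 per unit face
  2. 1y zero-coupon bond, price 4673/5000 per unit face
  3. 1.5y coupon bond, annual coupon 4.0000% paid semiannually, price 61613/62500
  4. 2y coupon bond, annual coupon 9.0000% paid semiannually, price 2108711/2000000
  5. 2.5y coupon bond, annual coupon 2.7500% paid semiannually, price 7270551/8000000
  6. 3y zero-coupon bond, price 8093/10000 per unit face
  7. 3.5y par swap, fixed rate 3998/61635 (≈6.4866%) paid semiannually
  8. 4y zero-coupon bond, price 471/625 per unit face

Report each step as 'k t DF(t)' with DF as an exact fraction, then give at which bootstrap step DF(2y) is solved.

1 1/2 2391/2500
2 1 4673/5000
3 3/2 4647/5000
4 2 71/80
5 5/2 4231/5000
6 3 8093/10000
7 7/2 8001/10000
8 4 471/625
DF(2y) is solved at step 4

step 1 [0.5y] zero: DF = P = 2391/2500 ≈ 0.956400
step 2 [1y] zero: DF = P = 4673/5000 ≈ 0.934600
step 3 [1.5y] bond c/2=1/50: DF=(61613/62500 − 1/50·(0.956400+0.934600))/(1+1/50) = 4647/5000 ≈ 0.929400
step 4 [2y] bond c/2=9/200: DF=(2108711/2000000 − 9/200·(0.956400+0.934600+0.929400))/(1+9/200) = 71/80 ≈ 0.887500
step 5 [2.5y] bond c/2=11/800: DF=(7270551/8000000 − 11/800·(0.956400+0.934600+0.929400+0.887500))/(1+11/800) = 4231/5000 ≈ 0.846200
step 6 [3y] zero: DF = P = 8093/10000 ≈ 0.809300
step 7 [3.5y] swap r/2=1999/61635: DF=(1 − 1999/61635·(0.956400+0.934600+0.929400+0.887500+0.846200+0.809300))/(1+1999/61635) = 8001/10000 ≈ 0.800100
step 8 [4y] zero: DF = P = 471/625 ≈ 0.753600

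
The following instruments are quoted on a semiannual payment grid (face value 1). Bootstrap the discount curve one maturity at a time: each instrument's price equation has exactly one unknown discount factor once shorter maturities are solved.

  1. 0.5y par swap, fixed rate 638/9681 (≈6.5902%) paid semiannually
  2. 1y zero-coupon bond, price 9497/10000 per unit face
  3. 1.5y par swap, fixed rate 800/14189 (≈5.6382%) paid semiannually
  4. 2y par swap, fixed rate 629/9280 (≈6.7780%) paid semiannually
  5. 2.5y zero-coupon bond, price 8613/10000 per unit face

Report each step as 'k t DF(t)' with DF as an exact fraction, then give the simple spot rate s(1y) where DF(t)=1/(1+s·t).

step 1 [0.5y] swap r/2=319/9681: DF=(1 − 319/9681·(0))/(1+319/9681) = 9681/10000 ≈ 0.968100
step 2 [1y] zero: DF = P = 9497/10000 ≈ 0.949700
step 3 [1.5y] swap r/2=400/14189: DF=(1 − 400/14189·(0.968100+0.949700))/(1+400/14189) = 23/25 ≈ 0.920000
step 4 [2y] swap r/2=629/18560: DF=(1 − 629/18560·(0.968100+0.949700+0.920000))/(1+629/18560) = 4371/5000 ≈ 0.874200
step 5 [2.5y] zero: DF = P = 8613/10000 ≈ 0.861300

1 1/2 9681/10000
2 1 9497/10000
3 3/2 23/25
4 2 4371/5000
5 5/2 8613/10000
s(1y) = (1/(9497/10000) − 1)/(1) = 503/9497 ≈ 5.2964%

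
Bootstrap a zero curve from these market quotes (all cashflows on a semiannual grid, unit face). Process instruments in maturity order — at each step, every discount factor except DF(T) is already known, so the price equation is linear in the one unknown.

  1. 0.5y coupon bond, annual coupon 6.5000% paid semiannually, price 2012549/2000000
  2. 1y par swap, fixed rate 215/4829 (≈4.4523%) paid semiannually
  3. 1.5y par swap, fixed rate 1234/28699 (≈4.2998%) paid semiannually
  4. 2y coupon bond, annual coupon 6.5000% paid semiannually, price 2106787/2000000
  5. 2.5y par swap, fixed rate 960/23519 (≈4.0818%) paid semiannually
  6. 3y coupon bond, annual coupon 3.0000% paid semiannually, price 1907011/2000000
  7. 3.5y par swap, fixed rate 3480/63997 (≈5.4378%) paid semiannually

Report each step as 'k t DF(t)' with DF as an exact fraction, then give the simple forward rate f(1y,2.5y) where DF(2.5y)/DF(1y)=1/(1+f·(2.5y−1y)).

step 1 [0.5y] bond c/2=13/400: DF=(2012549/2000000 − 13/400·(0))/(1+13/400) = 4873/5000 ≈ 0.974600
step 2 [1y] swap r/2=215/9658: DF=(1 − 215/9658·(0.974600))/(1+215/9658) = 957/1000 ≈ 0.957000
step 3 [1.5y] swap r/2=617/28699: DF=(1 − 617/28699·(0.974600+0.957000))/(1+617/28699) = 9383/10000 ≈ 0.938300
step 4 [2y] bond c/2=13/400: DF=(2106787/2000000 − 13/400·(0.974600+0.957000+0.938300))/(1+13/400) = 9299/10000 ≈ 0.929900
step 5 [2.5y] swap r/2=480/23519: DF=(1 − 480/23519·(0.974600+0.957000+0.938300+0.929900))/(1+480/23519) = 113/125 ≈ 0.904000
step 6 [3y] bond c/2=3/200: DF=(1907011/2000000 − 3/200·(0.974600+0.957000+0.938300+0.929900+0.904000))/(1+3/200) = 8699/10000 ≈ 0.869900
step 7 [3.5y] swap r/2=1740/63997: DF=(1 − 1740/63997·(0.974600+0.957000+0.938300+0.929900+0.904000+0.869900))/(1+1740/63997) = 413/500 ≈ 0.826000

1 1/2 4873/5000
2 1 957/1000
3 3/2 9383/10000
4 2 9299/10000
5 5/2 113/125
6 3 8699/10000
7 7/2 413/500
f(1y,2.5y) = ((957/1000)/(113/125) − 1)/(3/2) = 53/1356 ≈ 3.9086%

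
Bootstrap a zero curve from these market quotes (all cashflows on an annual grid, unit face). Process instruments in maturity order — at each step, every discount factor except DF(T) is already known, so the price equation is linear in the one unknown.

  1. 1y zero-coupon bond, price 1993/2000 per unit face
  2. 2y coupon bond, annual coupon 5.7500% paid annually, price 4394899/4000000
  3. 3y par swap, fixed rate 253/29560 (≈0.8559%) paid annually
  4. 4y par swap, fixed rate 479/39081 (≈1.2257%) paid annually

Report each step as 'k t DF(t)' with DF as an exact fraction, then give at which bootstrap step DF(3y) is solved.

step 1 [1y] zero: DF = P = 1993/2000 ≈ 0.996500
step 2 [2y] bond c/1=23/400: DF=(4394899/4000000 − 23/400·(0.996500))/(1+23/400) = 1231/1250 ≈ 0.984800
step 3 [3y] swap r/1=253/29560: DF=(1 − 253/29560·(0.996500+0.984800))/(1+253/29560) = 9747/10000 ≈ 0.974700
step 4 [4y] swap r/1=479/39081: DF=(1 − 479/39081·(0.996500+0.984800+0.974700))/(1+479/39081) = 9521/10000 ≈ 0.952100

1 1 1993/2000
2 2 1231/1250
3 3 9747/10000
4 4 9521/10000
DF(3y) is solved at step 3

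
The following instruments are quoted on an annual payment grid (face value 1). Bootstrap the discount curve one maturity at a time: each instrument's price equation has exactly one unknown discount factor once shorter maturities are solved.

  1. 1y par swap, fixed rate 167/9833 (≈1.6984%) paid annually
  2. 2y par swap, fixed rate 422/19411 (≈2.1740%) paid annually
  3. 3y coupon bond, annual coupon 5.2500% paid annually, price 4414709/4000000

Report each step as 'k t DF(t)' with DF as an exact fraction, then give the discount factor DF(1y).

1 1 9833/10000
2 2 4789/5000
3 3 4759/5000
DF(1y) = 9833/10000 ≈ 0.983300

step 1 [1y] swap r/1=167/9833: DF=(1 − 167/9833·(0))/(1+167/9833) = 9833/10000 ≈ 0.983300
step 2 [2y] swap r/1=422/19411: DF=(1 − 422/19411·(0.983300))/(1+422/19411) = 4789/5000 ≈ 0.957800
step 3 [3y] bond c/1=21/400: DF=(4414709/4000000 − 21/400·(0.983300+0.957800))/(1+21/400) = 4759/5000 ≈ 0.951800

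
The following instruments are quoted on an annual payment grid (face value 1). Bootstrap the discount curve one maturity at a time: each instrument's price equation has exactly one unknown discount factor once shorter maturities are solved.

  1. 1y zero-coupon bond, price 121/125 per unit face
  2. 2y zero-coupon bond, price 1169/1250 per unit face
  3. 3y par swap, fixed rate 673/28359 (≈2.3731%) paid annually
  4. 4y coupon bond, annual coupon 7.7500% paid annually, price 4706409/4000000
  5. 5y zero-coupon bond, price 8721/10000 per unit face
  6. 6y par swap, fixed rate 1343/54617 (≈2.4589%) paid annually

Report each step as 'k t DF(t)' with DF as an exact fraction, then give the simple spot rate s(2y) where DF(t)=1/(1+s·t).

step 1 [1y] zero: DF = P = 121/125 ≈ 0.968000
step 2 [2y] zero: DF = P = 1169/1250 ≈ 0.935200
step 3 [3y] swap r/1=673/28359: DF=(1 − 673/28359·(0.968000+0.935200))/(1+673/28359) = 9327/10000 ≈ 0.932700
step 4 [4y] bond c/1=31/400: DF=(4706409/4000000 − 31/400·(0.968000+0.935200+0.932700))/(1+31/400) = 111/125 ≈ 0.888000
step 5 [5y] zero: DF = P = 8721/10000 ≈ 0.872100
step 6 [6y] swap r/1=1343/54617: DF=(1 − 1343/54617·(0.968000+0.935200+0.932700+0.888000+0.872100))/(1+1343/54617) = 8657/10000 ≈ 0.865700

1 1 121/125
2 2 1169/1250
3 3 9327/10000
4 4 111/125
5 5 8721/10000
6 6 8657/10000
s(2y) = (1/(1169/1250) − 1)/(2) = 81/2338 ≈ 3.4645%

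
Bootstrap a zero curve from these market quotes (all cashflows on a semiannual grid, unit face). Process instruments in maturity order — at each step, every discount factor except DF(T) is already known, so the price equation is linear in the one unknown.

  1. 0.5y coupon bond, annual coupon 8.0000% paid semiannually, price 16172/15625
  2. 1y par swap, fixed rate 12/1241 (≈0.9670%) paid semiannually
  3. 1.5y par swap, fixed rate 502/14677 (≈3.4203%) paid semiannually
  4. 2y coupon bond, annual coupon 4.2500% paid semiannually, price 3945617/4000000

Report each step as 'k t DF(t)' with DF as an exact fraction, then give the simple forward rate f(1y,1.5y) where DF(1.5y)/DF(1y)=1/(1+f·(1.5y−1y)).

step 1 [0.5y] bond c/2=1/25: DF=(16172/15625 − 1/25·(0))/(1+1/25) = 622/625 ≈ 0.995200
step 2 [1y] swap r/2=6/1241: DF=(1 − 6/1241·(0.995200))/(1+6/1241) = 619/625 ≈ 0.990400
step 3 [1.5y] swap r/2=251/14677: DF=(1 − 251/14677·(0.995200+0.990400))/(1+251/14677) = 4749/5000 ≈ 0.949800
step 4 [2y] bond c/2=17/800: DF=(3945617/4000000 − 17/800·(0.995200+0.990400+0.949800))/(1+17/800) = 1131/1250 ≈ 0.904800

1 1/2 622/625
2 1 619/625
3 3/2 4749/5000
4 2 1131/1250
f(1y,1.5y) = ((619/625)/(4749/5000) − 1)/(1/2) = 406/4749 ≈ 8.5492%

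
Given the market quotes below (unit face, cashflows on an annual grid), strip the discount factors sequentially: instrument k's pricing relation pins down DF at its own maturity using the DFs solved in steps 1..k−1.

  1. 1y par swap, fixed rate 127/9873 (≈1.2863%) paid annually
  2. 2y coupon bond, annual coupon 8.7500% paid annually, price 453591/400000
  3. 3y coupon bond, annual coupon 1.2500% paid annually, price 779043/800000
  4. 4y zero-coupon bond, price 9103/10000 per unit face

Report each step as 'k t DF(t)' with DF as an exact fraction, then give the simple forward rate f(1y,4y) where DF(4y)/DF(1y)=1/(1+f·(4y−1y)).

step 1 [1y] swap r/1=127/9873: DF=(1 − 127/9873·(0))/(1+127/9873) = 9873/10000 ≈ 0.987300
step 2 [2y] bond c/1=7/80: DF=(453591/400000 − 7/80·(0.987300))/(1+7/80) = 9633/10000 ≈ 0.963300
step 3 [3y] bond c/1=1/80: DF=(779043/800000 − 1/80·(0.987300+0.963300))/(1+1/80) = 9377/10000 ≈ 0.937700
step 4 [4y] zero: DF = P = 9103/10000 ≈ 0.910300

1 1 9873/10000
2 2 9633/10000
3 3 9377/10000
4 4 9103/10000
f(1y,4y) = ((9873/10000)/(9103/10000) − 1)/(3) = 770/27309 ≈ 2.8196%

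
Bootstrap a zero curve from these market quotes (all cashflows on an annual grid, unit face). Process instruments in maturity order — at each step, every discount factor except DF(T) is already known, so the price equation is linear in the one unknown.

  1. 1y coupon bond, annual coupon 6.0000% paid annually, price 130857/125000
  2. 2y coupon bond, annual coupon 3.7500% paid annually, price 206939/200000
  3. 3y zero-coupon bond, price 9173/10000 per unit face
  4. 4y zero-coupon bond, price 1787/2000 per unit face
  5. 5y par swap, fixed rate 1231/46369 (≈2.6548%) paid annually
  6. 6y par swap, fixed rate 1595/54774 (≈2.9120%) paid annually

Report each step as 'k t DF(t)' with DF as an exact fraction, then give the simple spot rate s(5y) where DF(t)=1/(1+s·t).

1 1 2469/2500
2 2 601/625
3 3 9173/10000
4 4 1787/2000
5 5 8769/10000
6 6 1681/2000
s(5y) = (1/(8769/10000) − 1)/(5) = 1231/43845 ≈ 2.8076%

step 1 [1y] bond c/1=3/50: DF=(130857/125000 − 3/50·(0))/(1+3/50) = 2469/2500 ≈ 0.987600
step 2 [2y] bond c/1=3/80: DF=(206939/200000 − 3/80·(0.987600))/(1+3/80) = 601/625 ≈ 0.961600
step 3 [3y] zero: DF = P = 9173/10000 ≈ 0.917300
step 4 [4y] zero: DF = P = 1787/2000 ≈ 0.893500
step 5 [5y] swap r/1=1231/46369: DF=(1 − 1231/46369·(0.987600+0.961600+0.917300+0.893500))/(1+1231/46369) = 8769/10000 ≈ 0.876900
step 6 [6y] swap r/1=1595/54774: DF=(1 − 1595/54774·(0.987600+0.961600+0.917300+0.893500+0.876900))/(1+1595/54774) = 1681/2000 ≈ 0.840500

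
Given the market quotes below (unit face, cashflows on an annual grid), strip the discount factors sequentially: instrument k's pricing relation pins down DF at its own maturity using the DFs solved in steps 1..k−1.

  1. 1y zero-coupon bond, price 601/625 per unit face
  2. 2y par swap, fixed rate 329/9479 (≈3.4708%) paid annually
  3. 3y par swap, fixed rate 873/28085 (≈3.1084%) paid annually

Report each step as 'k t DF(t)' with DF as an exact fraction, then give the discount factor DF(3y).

step 1 [1y] zero: DF = P = 601/625 ≈ 0.961600
step 2 [2y] swap r/1=329/9479: DF=(1 − 329/9479·(0.961600))/(1+329/9479) = 4671/5000 ≈ 0.934200
step 3 [3y] swap r/1=873/28085: DF=(1 − 873/28085·(0.961600+0.934200))/(1+873/28085) = 9127/10000 ≈ 0.912700

1 1 601/625
2 2 4671/5000
3 3 9127/10000
DF(3y) = 9127/10000 ≈ 0.912700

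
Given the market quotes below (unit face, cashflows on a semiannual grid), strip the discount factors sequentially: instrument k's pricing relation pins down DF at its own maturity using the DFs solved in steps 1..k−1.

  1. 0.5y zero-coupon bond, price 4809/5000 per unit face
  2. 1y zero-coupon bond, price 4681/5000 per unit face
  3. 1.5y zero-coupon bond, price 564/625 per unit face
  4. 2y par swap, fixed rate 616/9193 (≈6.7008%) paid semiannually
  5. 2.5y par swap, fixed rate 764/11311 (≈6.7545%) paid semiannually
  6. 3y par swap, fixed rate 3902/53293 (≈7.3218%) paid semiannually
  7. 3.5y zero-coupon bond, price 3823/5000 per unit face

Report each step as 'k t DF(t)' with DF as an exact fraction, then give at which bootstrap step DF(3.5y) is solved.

1 1/2 4809/5000
2 1 4681/5000
3 3/2 564/625
4 2 548/625
5 5/2 1059/1250
6 3 8049/10000
7 7/2 3823/5000
DF(3.5y) is solved at step 7

step 1 [0.5y] zero: DF = P = 4809/5000 ≈ 0.961800
step 2 [1y] zero: DF = P = 4681/5000 ≈ 0.936200
step 3 [1.5y] zero: DF = P = 564/625 ≈ 0.902400
step 4 [2y] swap r/2=308/9193: DF=(1 − 308/9193·(0.961800+0.936200+0.902400))/(1+308/9193) = 548/625 ≈ 0.876800
step 5 [2.5y] swap r/2=382/11311: DF=(1 − 382/11311·(0.961800+0.936200+0.902400+0.876800))/(1+382/11311) = 1059/1250 ≈ 0.847200
step 6 [3y] swap r/2=1951/53293: DF=(1 − 1951/53293·(0.961800+0.936200+0.902400+0.876800+0.847200))/(1+1951/53293) = 8049/10000 ≈ 0.804900
step 7 [3.5y] zero: DF = P = 3823/5000 ≈ 0.764600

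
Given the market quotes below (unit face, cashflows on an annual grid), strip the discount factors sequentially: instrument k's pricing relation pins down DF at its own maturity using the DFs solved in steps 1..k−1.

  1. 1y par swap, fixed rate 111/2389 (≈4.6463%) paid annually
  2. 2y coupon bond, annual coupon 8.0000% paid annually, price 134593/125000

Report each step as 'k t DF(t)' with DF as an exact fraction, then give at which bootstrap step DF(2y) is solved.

step 1 [1y] swap r/1=111/2389: DF=(1 − 111/2389·(0))/(1+111/2389) = 2389/2500 ≈ 0.955600
step 2 [2y] bond c/1=2/25: DF=(134593/125000 − 2/25·(0.955600))/(1+2/25) = 4631/5000 ≈ 0.926200

1 1 2389/2500
2 2 4631/5000
DF(2y) is solved at step 2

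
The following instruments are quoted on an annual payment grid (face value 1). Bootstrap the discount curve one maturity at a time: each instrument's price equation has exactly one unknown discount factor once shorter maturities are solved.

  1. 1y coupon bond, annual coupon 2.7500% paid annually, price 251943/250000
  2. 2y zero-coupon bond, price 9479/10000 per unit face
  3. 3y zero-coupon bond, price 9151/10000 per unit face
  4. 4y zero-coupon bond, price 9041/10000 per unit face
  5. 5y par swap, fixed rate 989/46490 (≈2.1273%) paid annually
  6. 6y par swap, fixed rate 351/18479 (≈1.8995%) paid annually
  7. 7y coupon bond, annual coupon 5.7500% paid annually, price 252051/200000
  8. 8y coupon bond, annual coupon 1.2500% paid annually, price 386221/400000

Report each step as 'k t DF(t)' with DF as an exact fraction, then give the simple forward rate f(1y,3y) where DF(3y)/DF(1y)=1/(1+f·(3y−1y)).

1 1 613/625
2 2 9479/10000
3 3 9151/10000
4 4 9041/10000
5 5 9011/10000
6 6 8947/10000
7 7 8903/10000
8 8 4371/5000
f(1y,3y) = ((613/625)/(9151/10000) − 1)/(2) = 657/18302 ≈ 3.5898%

step 1 [1y] bond c/1=11/400: DF=(251943/250000 − 11/400·(0))/(1+11/400) = 613/625 ≈ 0.980800
step 2 [2y] zero: DF = P = 9479/10000 ≈ 0.947900
step 3 [3y] zero: DF = P = 9151/10000 ≈ 0.915100
step 4 [4y] zero: DF = P = 9041/10000 ≈ 0.904100
step 5 [5y] swap r/1=989/46490: DF=(1 − 989/46490·(0.980800+0.947900+0.915100+0.904100))/(1+989/46490) = 9011/10000 ≈ 0.901100
step 6 [6y] swap r/1=351/18479: DF=(1 − 351/18479·(0.980800+0.947900+0.915100+0.904100+0.901100))/(1+351/18479) = 8947/10000 ≈ 0.894700
step 7 [7y] bond c/1=23/400: DF=(252051/200000 − 23/400·(0.980800+0.947900+0.915100+0.904100+0.901100+0.894700))/(1+23/400) = 8903/10000 ≈ 0.890300
step 8 [8y] bond c/1=1/80: DF=(386221/400000 − 1/80·(0.980800+0.947900+0.915100+0.904100+0.901100+0.894700+0.890300))/(1+1/80) = 4371/5000 ≈ 0.874200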